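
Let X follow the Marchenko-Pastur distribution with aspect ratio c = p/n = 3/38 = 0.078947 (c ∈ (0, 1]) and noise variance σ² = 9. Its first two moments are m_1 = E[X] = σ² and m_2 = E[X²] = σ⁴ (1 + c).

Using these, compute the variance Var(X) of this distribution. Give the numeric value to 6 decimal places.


m_1 = E[X] = σ² = 9, so m_1² = 81.
m_2 = E[X²] = σ⁴ (1 + c) = 81 · (1 + 0.078947) = 81 · 1.078947 = 87.394737.
(Note m_2 − m_1² simplifies to c · σ⁴ = 0.078947 · 81.)

Var(X) = m_2 − m_1² = 87.394737 − 81 = 6.394737.


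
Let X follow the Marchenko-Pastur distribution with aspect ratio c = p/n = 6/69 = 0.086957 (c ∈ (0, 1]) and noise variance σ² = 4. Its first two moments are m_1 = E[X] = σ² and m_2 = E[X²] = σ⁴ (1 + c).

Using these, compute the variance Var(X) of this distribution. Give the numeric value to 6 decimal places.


m_1 = E[X] = σ² = 4, so m_1² = 16.
m_2 = E[X²] = σ⁴ (1 + c) = 16 · (1 + 0.086957) = 16 · 1.086957 = 17.391304.
(Note m_2 − m_1² simplifies to c · σ⁴ = 0.086957 · 16.)

Var(X) = m_2 − m_1² = 17.391304 − 16 = 1.391304.


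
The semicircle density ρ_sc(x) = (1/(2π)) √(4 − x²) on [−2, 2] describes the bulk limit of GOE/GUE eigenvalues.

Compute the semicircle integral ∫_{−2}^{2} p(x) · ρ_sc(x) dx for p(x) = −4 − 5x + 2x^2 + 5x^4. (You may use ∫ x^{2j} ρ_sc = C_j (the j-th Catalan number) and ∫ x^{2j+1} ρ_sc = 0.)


Write p(x) = Σ a_i x^i, split into monomials and integrate each against ρ_sc separately.
Using ∫ x^{2j} ρ_sc = C_j = (1/(j+1)) C(2j, j) (Catalan numbers) and ∫ x^{2j+1} ρ_sc = 0 (odd monomials vanish by symmetry):
  i = 0 (even): a_0 · C_{0} = -4 · 1 = -4
  i = 1 (odd): ∫ x^1 ρ_sc = 0 (vanishes)
  i = 2 (even): a_2 · C_{1} = 2 · 1 = 2
  i = 4 (even): a_4 · C_{2} = 5 · 2 = 10

Summing the contributions: ∫_{−2}^{2} p(x) ρ_sc(x) dx = (-4) + 2 + 10 = 8.


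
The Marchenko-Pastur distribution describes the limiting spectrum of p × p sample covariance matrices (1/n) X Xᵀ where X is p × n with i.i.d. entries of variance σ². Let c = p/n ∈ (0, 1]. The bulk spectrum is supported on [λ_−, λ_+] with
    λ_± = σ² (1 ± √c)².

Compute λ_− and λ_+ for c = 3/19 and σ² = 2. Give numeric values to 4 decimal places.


c = 3/19 = 0.157895; √c = 0.397360.
λ_− = σ² (1 − √c)² = 2 · (1 − 0.397360)² = 2 · (0.602640)² = 0.726351.
λ_+ = σ² (1 + √c)² = 2 · (1 + 0.397360)² = 2 · (1.397360)² = 3.905228.

Rounded to 4 decimal places: λ_− ≈ 0.7264, λ_+ ≈ 3.9052.


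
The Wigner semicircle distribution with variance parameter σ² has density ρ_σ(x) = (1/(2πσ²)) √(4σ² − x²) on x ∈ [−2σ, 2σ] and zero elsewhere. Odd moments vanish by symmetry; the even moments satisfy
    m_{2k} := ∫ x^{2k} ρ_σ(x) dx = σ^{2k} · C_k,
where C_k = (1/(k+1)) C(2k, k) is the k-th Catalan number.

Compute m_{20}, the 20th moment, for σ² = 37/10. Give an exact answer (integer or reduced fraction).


By the scaled semicircle moment identity, m_{2k} = σ^{2k} · C_k with k = 10.
C_10 = (1/(k+1)) · C(2k, k) = (1/11) · C(20, 10) = (1/11) · 184756 = 16796.
σ^{2k} = (σ²)^k = (37/10)^10 = 4808584372417849/10000000000.

Therefore m_{20} = σ^{20} · C_10 = (4808584372417849/10000000000) · 16796 = 20191245779782547951/2500000000.


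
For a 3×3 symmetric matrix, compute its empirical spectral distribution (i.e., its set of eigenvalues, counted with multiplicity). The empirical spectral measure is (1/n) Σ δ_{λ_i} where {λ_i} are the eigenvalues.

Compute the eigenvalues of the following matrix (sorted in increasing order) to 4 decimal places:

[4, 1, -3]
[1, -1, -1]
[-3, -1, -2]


Since M is real symmetric, all three eigenvalues are real; they are the roots of det(λI − M) = λ³ − (tr M) λ² + s λ − det M, where s is the sum of the principal 2×2 minors.
tr M = 4 + (-1) + (-2) = 1.
s = (4·(-1) − 1²) + (4·(-2) − (-3)²) + ((-1)·(-2) − (-1)²) = -5 + (-17) + 1 = -21.
det M (expand along row 1) = 4·1 − 1·(-5) + (-3)·(-4) = 21.
Characteristic polynomial: λ³ − λ² − 21λ − 21 = 0.
Substitute λ = y + (tr M)/3 = y + 0.333333 to remove the quadratic term: y³ + p·y + q = 0 with p = s − (tr M)²/3 = -21.333333 and q = −2(tr M)³/27 + (tr M)·s/3 − det M = -28.074074.
Three real roots ⇒ use the trigonometric (Viète) form: r = 2√(−p/3) = 5.333333, φ = arccos(3q/(p·r)) = arccos(0.740234) = 0.737377 rad.
y_k = r·cos(φ/3 − 2πk/3) for k = 0, 1, 2 gives y = 5.173039, -1.462649, -3.710390.
λ_k = y_k + 0.333333 gives λ = 5.5064, -1.1293, -3.3771 (check: the sum is 1.0000 = tr M).

Eigenvalues sorted in increasing order: [-3.3771, -1.1293, 5.5064].


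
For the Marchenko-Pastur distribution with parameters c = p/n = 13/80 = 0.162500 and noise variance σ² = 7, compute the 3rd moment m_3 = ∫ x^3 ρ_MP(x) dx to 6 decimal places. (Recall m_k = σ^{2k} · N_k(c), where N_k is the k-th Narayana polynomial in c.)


E[X³] = σ⁶ (1 + 3c + c²) (third MP moment). With σ² = 7 (so σ⁶ = 343) and c = 13/80 = 0.162500: E[X³] = 343 · (1 + 3·0.162500 + (0.162500)²) = 343 · 1.513906.

So E[X^3] = 519.269844.


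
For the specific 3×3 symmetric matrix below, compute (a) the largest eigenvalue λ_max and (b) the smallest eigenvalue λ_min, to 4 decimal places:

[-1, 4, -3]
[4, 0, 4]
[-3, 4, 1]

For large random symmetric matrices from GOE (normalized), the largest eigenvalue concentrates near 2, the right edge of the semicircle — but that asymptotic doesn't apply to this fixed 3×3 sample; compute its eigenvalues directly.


Since M is real symmetric, all three eigenvalues are real; they are the roots of det(λI − M) = λ³ − (tr M) λ² + s λ − det M, where s is the sum of the principal 2×2 minors.
tr M = -1 + 0 + 1 = 0.
s = ((-1)·0 − 4²) + ((-1)·1 − (-3)²) + (0·1 − 4²) = -16 + (-10) + (-16) = -42.
det M (expand along row 1) = (-1)·(-16) − 4·16 + (-3)·16 = -96.
Characteristic polynomial: λ³ − 42λ + 96 = 0.
Substitute λ = y + (tr M)/3 = y + 0.000000 to remove the quadratic term: y³ + p·y + q = 0 with p = s − (tr M)²/3 = -42.000000 and q = −2(tr M)³/27 + (tr M)·s/3 − det M = 96.000000.
Three real roots ⇒ use the trigonometric (Viète) form: r = 2√(−p/3) = 7.483315, φ = arccos(3q/(p·r)) = arccos(-0.916324) = 2.729599 rad.
y_k = r·cos(φ/3 − 2πk/3) for k = 0, 1, 2 gives y = 4.593643, 2.819216, -7.412858.
λ_k = y_k + 0.000000 gives λ = 4.5936, 2.8192, -7.4129 (check: the sum is 0.0000 = tr M).

Hence λ_max = 4.5936 and λ_min = -7.4129.


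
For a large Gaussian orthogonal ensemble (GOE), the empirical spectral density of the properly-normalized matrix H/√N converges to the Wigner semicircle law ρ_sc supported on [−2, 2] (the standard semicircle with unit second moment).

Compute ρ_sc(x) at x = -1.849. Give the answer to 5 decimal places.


ρ_sc(x) = (1/(2π)) √(4 − x²). With x = -1.849:
  4 − x² = 4 − (-1.849)² = 4 − 3.418801 = 0.581199.
  √(4 − x²) = 0.762364.
  1/(2π) = 0.159155.
  ρ_sc(-1.849) = 0.159155 · 0.762364 = 0.121334.

Rounded to 5 decimal places: ρ_sc(-1.849) ≈ 0.12133.


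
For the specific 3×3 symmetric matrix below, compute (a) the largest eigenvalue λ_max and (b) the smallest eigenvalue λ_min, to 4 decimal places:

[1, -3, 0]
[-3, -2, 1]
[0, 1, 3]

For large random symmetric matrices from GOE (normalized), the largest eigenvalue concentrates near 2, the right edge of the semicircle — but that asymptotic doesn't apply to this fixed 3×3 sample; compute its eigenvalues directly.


Since M is real symmetric, all three eigenvalues are real; they are the roots of det(λI − M) = λ³ − (tr M) λ² + s λ − det M, where s is the sum of the principal 2×2 minors.
tr M = 1 + (-2) + 3 = 2.
s = (1·(-2) − (-3)²) + (1·3 − 0²) + ((-2)·3 − 1²) = -11 + 3 + (-7) = -15.
det M (expand along row 1) = 1·(-7) − (-3)·(-9) + 0·(-3) = -34.
Characteristic polynomial: λ³ − 2λ² − 15λ + 34 = 0.
Substitute λ = y + (tr M)/3 = y + 0.666667 to remove the quadratic term: y³ + p·y + q = 0 with p = s − (tr M)²/3 = -16.333333 and q = −2(tr M)³/27 + (tr M)·s/3 − det M = 23.407407.
Three real roots ⇒ use the trigonometric (Viète) form: r = 2√(−p/3) = 4.666667, φ = arccos(3q/(p·r)) = arccos(-0.921283) = 2.742163 rad.
y_k = r·cos(φ/3 − 2πk/3) for k = 0, 1, 2 gives y = 2.849186, 1.776178, -4.625364.
λ_k = y_k + 0.666667 gives λ = 3.5159, 2.4428, -3.9587 (check: the sum is 2.0000 = tr M).

Hence λ_max = 3.5159 and λ_min = -3.9587.


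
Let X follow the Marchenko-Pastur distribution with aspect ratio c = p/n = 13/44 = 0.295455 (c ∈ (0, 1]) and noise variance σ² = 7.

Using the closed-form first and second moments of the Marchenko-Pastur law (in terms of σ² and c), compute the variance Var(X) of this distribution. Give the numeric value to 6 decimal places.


Recall the MP moments m_1 = E[X] = σ² and m_2 = E[X²] = σ⁴ (1 + c).
m_1 = E[X] = σ² = 7, so m_1² = 49.
m_2 = E[X²] = σ⁴ (1 + c) = 49 · (1 + 0.295455) = 49 · 1.295455 = 63.477273.
(Note m_2 − m_1² simplifies to c · σ⁴ = 0.295455 · 49.)

Var(X) = m_2 − m_1² = 63.477273 − 49 = 14.477273.


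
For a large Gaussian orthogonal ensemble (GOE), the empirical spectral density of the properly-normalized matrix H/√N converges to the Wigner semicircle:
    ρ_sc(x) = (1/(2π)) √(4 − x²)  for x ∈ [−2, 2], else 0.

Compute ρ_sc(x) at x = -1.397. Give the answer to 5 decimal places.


ρ_sc(x) = (1/(2π)) √(4 − x²). With x = -1.397:
  4 − x² = 4 − (-1.397)² = 4 − 1.951609 = 2.048391.
  √(4 − x²) = 1.431220.
  1/(2π) = 0.159155.
  ρ_sc(-1.397) = 0.159155 · 1.431220 = 0.227786.

Rounded to 5 decimal places: ρ_sc(-1.397) ≈ 0.22779.


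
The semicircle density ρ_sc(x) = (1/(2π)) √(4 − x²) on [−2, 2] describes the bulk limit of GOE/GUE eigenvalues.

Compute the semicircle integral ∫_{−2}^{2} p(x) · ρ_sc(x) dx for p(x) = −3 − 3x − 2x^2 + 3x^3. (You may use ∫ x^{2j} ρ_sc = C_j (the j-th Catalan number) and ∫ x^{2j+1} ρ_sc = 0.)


Write p(x) = Σ a_i x^i, split into monomials and integrate each against ρ_sc separately.
Using ∫ x^{2j} ρ_sc = C_j = (1/(j+1)) C(2j, j) (Catalan numbers) and ∫ x^{2j+1} ρ_sc = 0 (odd monomials vanish by symmetry):
  i = 0 (even): a_0 · C_{0} = -3 · 1 = -3
  i = 1 (odd): ∫ x^1 ρ_sc = 0 (vanishes)
  i = 2 (even): a_2 · C_{1} = -2 · 1 = -2
  i = 3 (odd): ∫ x^3 ρ_sc = 0 (vanishes)

Summing the contributions: ∫_{−2}^{2} p(x) ρ_sc(x) dx = (-3) + (-2) = -5.


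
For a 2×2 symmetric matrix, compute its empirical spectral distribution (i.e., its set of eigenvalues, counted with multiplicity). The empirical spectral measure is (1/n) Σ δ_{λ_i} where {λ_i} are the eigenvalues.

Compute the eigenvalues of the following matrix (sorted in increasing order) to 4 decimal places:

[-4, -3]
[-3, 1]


Since M is real symmetric, both eigenvalues are real; they are the roots of det(λI − M) = λ² − (tr M) λ + det M.
tr M = -4 + 1 = -3.
det M = (-4)·1 − (-3)² = -4 − 9 = -13.
Characteristic polynomial: λ² + 3λ − 13 = 0.
Discriminant Δ = (tr M)² − 4·det M = 9 − (-52) = 61; √Δ = 7.810250.
λ = (tr M ± √Δ)/2 = (-3 ± 7.810250)/2, giving (tr M − √Δ)/2 = -5.4051 and (tr M + √Δ)/2 = 2.4051.

Eigenvalues sorted in increasing order: [-5.4051, 2.4051].


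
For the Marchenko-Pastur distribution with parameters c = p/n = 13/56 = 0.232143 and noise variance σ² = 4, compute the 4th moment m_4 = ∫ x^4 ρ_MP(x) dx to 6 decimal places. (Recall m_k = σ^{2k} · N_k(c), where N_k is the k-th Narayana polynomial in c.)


E[X⁴] = σ⁸ (1 + 6c + 6c² + c³) (fourth MP moment). With σ² = 4 (so σ⁸ = 256) and c = 13/56 = 0.232143: E[X⁴] = 256 · (1 + 6·0.232143 + 6·(0.232143)² + (0.232143)³) = 256 · 2.728709.

So E[X^4] = 698.549563.


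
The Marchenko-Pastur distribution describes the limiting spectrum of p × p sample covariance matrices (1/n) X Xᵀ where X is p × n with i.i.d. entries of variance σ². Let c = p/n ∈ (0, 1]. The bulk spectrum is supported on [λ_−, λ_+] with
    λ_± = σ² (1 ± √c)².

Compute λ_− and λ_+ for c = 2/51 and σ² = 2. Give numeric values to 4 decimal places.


c = 2/51 = 0.039216; √c = 0.198030.
λ_− = σ² (1 − √c)² = 2 · (1 − 0.198030)² = 2 · (0.801970)² = 1.286313.
λ_+ = σ² (1 + √c)² = 2 · (1 + 0.198030)² = 2 · (1.198030)² = 2.870549.

Rounded to 4 decimal places: λ_− ≈ 1.2863, λ_+ ≈ 2.8705.


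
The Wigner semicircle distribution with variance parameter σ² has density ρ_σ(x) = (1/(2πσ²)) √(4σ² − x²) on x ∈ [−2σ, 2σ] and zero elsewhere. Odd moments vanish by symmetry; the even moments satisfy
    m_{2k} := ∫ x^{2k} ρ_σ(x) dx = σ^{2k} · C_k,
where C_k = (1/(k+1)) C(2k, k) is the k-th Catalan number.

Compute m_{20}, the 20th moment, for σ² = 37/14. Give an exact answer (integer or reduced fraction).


By the scaled semicircle moment identity, m_{2k} = σ^{2k} · C_k with k = 10.
C_10 = (1/(k+1)) · C(2k, k) = (1/11) · C(20, 10) = (1/11) · 184756 = 16796.
σ^{2k} = (σ²)^k = (37/14)^10 = 4808584372417849/289254654976.

Therefore m_{20} = σ^{20} · C_10 = (4808584372417849/289254654976) · 16796 = 20191245779782547951/72313663744.


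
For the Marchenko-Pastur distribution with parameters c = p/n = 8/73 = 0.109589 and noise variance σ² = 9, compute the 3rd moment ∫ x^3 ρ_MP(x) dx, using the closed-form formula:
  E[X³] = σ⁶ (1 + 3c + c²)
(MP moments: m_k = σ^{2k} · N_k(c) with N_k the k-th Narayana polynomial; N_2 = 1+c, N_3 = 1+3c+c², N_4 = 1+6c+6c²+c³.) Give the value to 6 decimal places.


E[X³] = σ⁶ (1 + 3c + c²) (third MP moment). With σ² = 9 (so σ⁶ = 729) and c = 8/73 = 0.109589: E[X³] = 729 · (1 + 3·0.109589 + (0.109589)²) = 729 · 1.340777.

So E[X^3] = 977.426346.


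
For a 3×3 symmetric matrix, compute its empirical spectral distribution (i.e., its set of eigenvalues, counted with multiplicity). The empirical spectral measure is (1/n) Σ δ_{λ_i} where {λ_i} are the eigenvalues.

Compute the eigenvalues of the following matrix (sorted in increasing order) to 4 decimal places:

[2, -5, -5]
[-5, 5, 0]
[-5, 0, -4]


Since M is real symmetric, all three eigenvalues are real; they are the roots of det(λI − M) = λ³ − (tr M) λ² + s λ − det M, where s is the sum of the principal 2×2 minors.
tr M = 2 + 5 + (-4) = 3.
s = (2·5 − (-5)²) + (2·(-4) − (-5)²) + (5·(-4) − 0²) = -15 + (-33) + (-20) = -68.
det M (expand along row 1) = 2·(-20) − (-5)·20 + (-5)·25 = -65.
Characteristic polynomial: λ³ − 3λ² − 68λ + 65 = 0.
Substitute λ = y + (tr M)/3 = y + 1.000000 to remove the quadratic term: y³ + p·y + q = 0 with p = s − (tr M)²/3 = -71.000000 and q = −2(tr M)³/27 + (tr M)·s/3 − det M = -5.000000.
Three real roots ⇒ use the trigonometric (Viète) form: r = 2√(−p/3) = 9.729680, φ = arccos(3q/(p·r)) = arccos(0.021714) = 1.549081 rad.
y_k = r·cos(φ/3 − 2πk/3) for k = 0, 1, 2 gives y = 8.461143, -0.070427, -8.390715.
λ_k = y_k + 1.000000 gives λ = 9.4611, 0.9296, -7.3907 (check: the sum is 3.0000 = tr M).

Eigenvalues sorted in increasing order: [-7.3907, 0.9296, 9.4611].


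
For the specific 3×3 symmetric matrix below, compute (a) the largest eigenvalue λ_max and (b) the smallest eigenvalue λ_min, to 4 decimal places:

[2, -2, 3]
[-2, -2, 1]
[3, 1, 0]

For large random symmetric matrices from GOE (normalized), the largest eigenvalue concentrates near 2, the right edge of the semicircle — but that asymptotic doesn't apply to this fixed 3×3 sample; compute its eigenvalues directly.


Since M is real symmetric, all three eigenvalues are real; they are the roots of det(λI − M) = λ³ − (tr M) λ² + s λ − det M, where s is the sum of the principal 2×2 minors.
tr M = 2 + (-2) + 0 = 0.
s = (2·(-2) − (-2)²) + (2·0 − 3²) + ((-2)·0 − 1²) = -8 + (-9) + (-1) = -18.
det M (expand along row 1) = 2·(-1) − (-2)·(-3) + 3·4 = 4.
Characteristic polynomial: λ³ − 18λ − 4 = 0.
Substitute λ = y + (tr M)/3 = y + 0.000000 to remove the quadratic term: y³ + p·y + q = 0 with p = s − (tr M)²/3 = -18.000000 and q = −2(tr M)³/27 + (tr M)·s/3 − det M = -4.000000.
Three real roots ⇒ use the trigonometric (Viète) form: r = 2√(−p/3) = 4.898979, φ = arccos(3q/(p·r)) = arccos(0.136083) = 1.434290 rad.
y_k = r·cos(φ/3 − 2πk/3) for k = 0, 1, 2 gives y = 4.349668, -0.222837, -4.126831.
λ_k = y_k + 0.000000 gives λ = 4.3497, -0.2228, -4.1268 (check: the sum is 0.0000 = tr M).

Hence λ_max = 4.3497 and λ_min = -4.1268.


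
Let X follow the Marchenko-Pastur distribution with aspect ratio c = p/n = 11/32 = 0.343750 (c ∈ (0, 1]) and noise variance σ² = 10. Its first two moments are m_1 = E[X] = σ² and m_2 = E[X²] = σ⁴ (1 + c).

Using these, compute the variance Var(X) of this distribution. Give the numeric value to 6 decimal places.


m_1 = E[X] = σ² = 10, so m_1² = 100.
m_2 = E[X²] = σ⁴ (1 + c) = 100 · (1 + 0.343750) = 100 · 1.343750 = 134.375000.
(Note m_2 − m_1² simplifies to c · σ⁴ = 0.343750 · 100.)

Var(X) = m_2 − m_1² = 134.375000 − 100 = 34.375000.


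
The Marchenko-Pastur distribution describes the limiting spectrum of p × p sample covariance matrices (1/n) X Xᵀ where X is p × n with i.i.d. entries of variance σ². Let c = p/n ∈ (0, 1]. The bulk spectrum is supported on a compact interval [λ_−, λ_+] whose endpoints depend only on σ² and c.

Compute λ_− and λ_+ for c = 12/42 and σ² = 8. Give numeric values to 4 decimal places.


c = 12/42 = 0.285714; √c = 0.534522.
λ_− = σ² (1 − √c)² = 8 · (1 − 0.534522)² = 8 · (0.465478)² = 1.733355.
λ_+ = σ² (1 + √c)² = 8 · (1 + 0.534522)² = 8 · (1.534522)² = 18.838074.

Rounded to 4 decimal places: λ_− ≈ 1.7334, λ_+ ≈ 18.8381.


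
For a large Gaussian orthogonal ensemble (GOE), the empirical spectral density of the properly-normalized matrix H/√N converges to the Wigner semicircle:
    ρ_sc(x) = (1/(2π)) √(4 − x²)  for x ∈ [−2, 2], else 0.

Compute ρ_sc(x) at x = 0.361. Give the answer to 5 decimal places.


ρ_sc(x) = (1/(2π)) √(4 − x²). With x = 0.361:
  4 − x² = 4 − (0.361)² = 4 − 0.130321 = 3.869679.
  √(4 − x²) = 1.967150.
  1/(2π) = 0.159155.
  ρ_sc(0.361) = 0.159155 · 1.967150 = 0.313082.

Rounded to 5 decimal places: ρ_sc(0.361) ≈ 0.31308.


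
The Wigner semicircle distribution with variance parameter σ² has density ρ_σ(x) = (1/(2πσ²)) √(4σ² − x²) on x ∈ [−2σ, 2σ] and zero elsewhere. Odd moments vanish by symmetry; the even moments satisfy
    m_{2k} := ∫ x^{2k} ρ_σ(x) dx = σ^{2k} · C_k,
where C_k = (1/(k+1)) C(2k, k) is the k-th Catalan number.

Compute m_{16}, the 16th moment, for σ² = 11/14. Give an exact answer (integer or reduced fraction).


By the scaled semicircle moment identity, m_{2k} = σ^{2k} · C_k with k = 8.
C_8 = (1/(k+1)) · C(2k, k) = (1/9) · C(16, 8) = (1/9) · 12870 = 1430.
σ^{2k} = (σ²)^k = (11/14)^8 = 214358881/1475789056.

Therefore m_{16} = σ^{16} · C_8 = (214358881/1475789056) · 1430 = 153266599915/737894528.


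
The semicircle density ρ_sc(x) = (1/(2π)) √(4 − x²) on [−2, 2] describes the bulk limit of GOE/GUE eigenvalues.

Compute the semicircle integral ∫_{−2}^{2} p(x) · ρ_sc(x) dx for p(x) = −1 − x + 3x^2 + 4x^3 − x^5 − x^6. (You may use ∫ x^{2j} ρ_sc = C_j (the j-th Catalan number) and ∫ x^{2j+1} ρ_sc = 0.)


Write p(x) = Σ a_i x^i, split into monomials and integrate each against ρ_sc separately.
Using ∫ x^{2j} ρ_sc = C_j = (1/(j+1)) C(2j, j) (Catalan numbers) and ∫ x^{2j+1} ρ_sc = 0 (odd monomials vanish by symmetry):
  i = 0 (even): a_0 · C_{0} = -1 · 1 = -1
  i = 1 (odd): ∫ x^1 ρ_sc = 0 (vanishes)
  i = 2 (even): a_2 · C_{1} = 3 · 1 = 3
  i = 3 (odd): ∫ x^3 ρ_sc = 0 (vanishes)
  i = 5 (odd): ∫ x^5 ρ_sc = 0 (vanishes)
  i = 6 (even): a_6 · C_{3} = -1 · 5 = -5

Summing the contributions: ∫_{−2}^{2} p(x) ρ_sc(x) dx = (-1) + 3 + (-5) = -3.


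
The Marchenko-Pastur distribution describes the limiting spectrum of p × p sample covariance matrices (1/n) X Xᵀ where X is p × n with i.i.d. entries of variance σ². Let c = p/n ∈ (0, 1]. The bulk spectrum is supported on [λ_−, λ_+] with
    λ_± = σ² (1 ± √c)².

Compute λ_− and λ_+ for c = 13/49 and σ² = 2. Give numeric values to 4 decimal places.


c = 13/49 = 0.265306; √c = 0.515079.
λ_− = σ² (1 − √c)² = 2 · (1 − 0.515079)² = 2 · (0.484921)² = 0.470297.
λ_+ = σ² (1 + √c)² = 2 · (1 + 0.515079)² = 2 · (1.515079)² = 4.590927.

Rounded to 4 decimal places: λ_− ≈ 0.4703, λ_+ ≈ 4.5909.


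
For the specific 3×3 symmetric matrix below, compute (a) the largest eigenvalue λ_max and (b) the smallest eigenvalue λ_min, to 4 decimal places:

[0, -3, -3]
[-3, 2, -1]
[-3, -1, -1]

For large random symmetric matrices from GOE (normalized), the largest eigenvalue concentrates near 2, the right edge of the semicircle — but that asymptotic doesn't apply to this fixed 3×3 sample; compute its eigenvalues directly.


Since M is real symmetric, all three eigenvalues are real; they are the roots of det(λI − M) = λ³ − (tr M) λ² + s λ − det M, where s is the sum of the principal 2×2 minors.
tr M = 0 + 2 + (-1) = 1.
s = (0·2 − (-3)²) + (0·(-1) − (-3)²) + (2·(-1) − (-1)²) = -9 + (-9) + (-3) = -21.
det M (expand along row 1) = 0·(-3) − (-3)·0 + (-3)·9 = -27.
Characteristic polynomial: λ³ − λ² − 21λ + 27 = 0.
Substitute λ = y + (tr M)/3 = y + 0.333333 to remove the quadratic term: y³ + p·y + q = 0 with p = s − (tr M)²/3 = -21.333333 and q = −2(tr M)³/27 + (tr M)·s/3 − det M = 19.925926.
Three real roots ⇒ use the trigonometric (Viète) form: r = 2√(−p/3) = 5.333333, φ = arccos(3q/(p·r)) = arccos(-0.525391) = 2.123970 rad.
y_k = r·cos(φ/3 − 2πk/3) for k = 0, 1, 2 gives y = 4.051576, 0.977857, -5.029433.
λ_k = y_k + 0.333333 gives λ = 4.3849, 1.3112, -4.6961 (check: the sum is 1.0000 = tr M).

Hence λ_max = 4.3849 and λ_min = -4.6961.


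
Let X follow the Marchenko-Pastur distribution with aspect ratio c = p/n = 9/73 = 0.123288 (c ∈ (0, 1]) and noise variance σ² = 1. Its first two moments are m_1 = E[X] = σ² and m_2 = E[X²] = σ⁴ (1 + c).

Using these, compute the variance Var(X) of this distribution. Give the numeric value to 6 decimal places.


m_1 = E[X] = σ² = 1, so m_1² = 1.
m_2 = E[X²] = σ⁴ (1 + c) = 1 · (1 + 0.123288) = 1 · 1.123288 = 1.123288.
(Note m_2 − m_1² simplifies to c · σ⁴ = 0.123288 · 1.)

Var(X) = m_2 − m_1² = 1.123288 − 1 = 0.123288.


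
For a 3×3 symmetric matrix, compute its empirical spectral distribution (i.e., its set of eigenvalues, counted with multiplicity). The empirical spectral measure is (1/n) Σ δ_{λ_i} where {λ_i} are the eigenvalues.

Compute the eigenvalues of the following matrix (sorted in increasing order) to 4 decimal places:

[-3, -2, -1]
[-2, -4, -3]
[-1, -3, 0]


Since M is real symmetric, all three eigenvalues are real; they are the roots of det(λI − M) = λ³ − (tr M) λ² + s λ − det M, where s is the sum of the principal 2×2 minors.
tr M = -3 + (-4) + 0 = -7.
s = ((-3)·(-4) − (-2)²) + ((-3)·0 − (-1)²) + ((-4)·0 − (-3)²) = 8 + (-1) + (-9) = -2.
det M (expand along row 1) = (-3)·(-9) − (-2)·(-3) + (-1)·2 = 19.
Characteristic polynomial: λ³ + 7λ² − 2λ − 19 = 0.
Substitute λ = y + (tr M)/3 = y − 2.333333 to remove the quadratic term: y³ + p·y + q = 0 with p = s − (tr M)²/3 = -18.333333 and q = −2(tr M)³/27 + (tr M)·s/3 − det M = 11.074074.
Three real roots ⇒ use the trigonometric (Viète) form: r = 2√(−p/3) = 4.944132, φ = arccos(3q/(p·r)) = arccos(-0.366520) = 1.946062 rad.
y_k = r·cos(φ/3 − 2πk/3) for k = 0, 1, 2 gives y = 3.939868, 0.616843, -4.556711.
λ_k = y_k − 2.333333 gives λ = 1.6065, -1.7165, -6.8900 (check: the sum is -7.0000 = tr M).

Eigenvalues sorted in increasing order: [-6.8900, -1.7165, 1.6065].


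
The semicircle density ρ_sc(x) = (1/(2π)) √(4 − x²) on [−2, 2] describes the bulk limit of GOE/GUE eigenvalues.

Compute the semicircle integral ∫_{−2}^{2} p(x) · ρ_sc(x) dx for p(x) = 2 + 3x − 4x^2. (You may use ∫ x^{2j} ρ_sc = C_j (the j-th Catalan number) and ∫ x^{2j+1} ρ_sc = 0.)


Write p(x) = Σ a_i x^i, split into monomials and integrate each against ρ_sc separately.
Using ∫ x^{2j} ρ_sc = C_j = (1/(j+1)) C(2j, j) (Catalan numbers) and ∫ x^{2j+1} ρ_sc = 0 (odd monomials vanish by symmetry):
  i = 0 (even): a_0 · C_{0} = 2 · 1 = 2
  i = 1 (odd): ∫ x^1 ρ_sc = 0 (vanishes)
  i = 2 (even): a_2 · C_{1} = -4 · 1 = -4

Summing the contributions: ∫_{−2}^{2} p(x) ρ_sc(x) dx = 2 + (-4) = -2.


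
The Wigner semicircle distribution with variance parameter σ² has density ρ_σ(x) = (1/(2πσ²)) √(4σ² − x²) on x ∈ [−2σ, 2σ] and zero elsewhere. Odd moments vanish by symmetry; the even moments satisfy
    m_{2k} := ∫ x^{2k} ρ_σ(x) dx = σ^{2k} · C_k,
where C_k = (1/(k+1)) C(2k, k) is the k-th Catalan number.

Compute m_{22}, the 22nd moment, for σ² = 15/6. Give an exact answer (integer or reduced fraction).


By the scaled semicircle moment identity, m_{2k} = σ^{2k} · C_k with k = 11.
C_11 = (1/(k+1)) · C(2k, k) = (1/12) · C(22, 11) = (1/12) · 705432 = 58786.
σ^{2k} = (σ²)^k = (15/6)^11 = 48828125/2048.

Therefore m_{22} = σ^{22} · C_11 = (48828125/2048) · 58786 = 1435205078125/1024.


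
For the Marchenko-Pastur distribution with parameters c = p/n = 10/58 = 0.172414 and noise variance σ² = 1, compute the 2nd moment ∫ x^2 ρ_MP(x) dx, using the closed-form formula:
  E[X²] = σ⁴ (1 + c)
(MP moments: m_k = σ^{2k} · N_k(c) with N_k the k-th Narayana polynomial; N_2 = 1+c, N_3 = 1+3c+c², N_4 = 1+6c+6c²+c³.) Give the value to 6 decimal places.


E[X²] = σ⁴ (1 + c) (second MP moment). With σ² = 1 (so σ⁴ = 1) and c = 10/58 = 0.172414: E[X²] = 1 · (1 + 0.172414) = 1 · 1.172414.

So E[X^2] = 1.172414.


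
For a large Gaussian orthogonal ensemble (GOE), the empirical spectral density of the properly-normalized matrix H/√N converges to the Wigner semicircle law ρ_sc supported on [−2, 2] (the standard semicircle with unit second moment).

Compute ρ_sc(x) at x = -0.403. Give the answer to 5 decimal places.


ρ_sc(x) = (1/(2π)) √(4 − x²). With x = -0.403:
  4 − x² = 4 − (-0.403)² = 4 − 0.162409 = 3.837591.
  √(4 − x²) = 1.958977.
  1/(2π) = 0.159155.
  ρ_sc(-0.403) = 0.159155 · 1.958977 = 0.311781.

Rounded to 5 decimal places: ρ_sc(-0.403) ≈ 0.31178.


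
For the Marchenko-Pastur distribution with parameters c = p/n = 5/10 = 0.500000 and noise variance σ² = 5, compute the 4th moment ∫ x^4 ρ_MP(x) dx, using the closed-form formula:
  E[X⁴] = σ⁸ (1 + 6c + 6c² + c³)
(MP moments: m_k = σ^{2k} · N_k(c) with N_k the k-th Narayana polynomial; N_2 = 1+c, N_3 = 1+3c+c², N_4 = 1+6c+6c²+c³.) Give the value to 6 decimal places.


E[X⁴] = σ⁸ (1 + 6c + 6c² + c³) (fourth MP moment). With σ² = 5 (so σ⁸ = 625) and c = 5/10 = 0.500000: E[X⁴] = 625 · (1 + 6·0.500000 + 6·(0.500000)² + (0.500000)³) = 625 · 5.625000.

So E[X^4] = 3515.625000.


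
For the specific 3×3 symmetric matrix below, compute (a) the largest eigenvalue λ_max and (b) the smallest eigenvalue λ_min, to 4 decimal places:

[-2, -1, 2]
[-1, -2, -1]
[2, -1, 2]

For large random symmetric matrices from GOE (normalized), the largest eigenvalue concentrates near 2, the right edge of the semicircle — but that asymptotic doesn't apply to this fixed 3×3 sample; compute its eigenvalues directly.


Since M is real symmetric, all three eigenvalues are real; they are the roots of det(λI − M) = λ³ − (tr M) λ² + s λ − det M, where s is the sum of the principal 2×2 minors.
tr M = -2 + (-2) + 2 = -2.
s = ((-2)·(-2) − (-1)²) + ((-2)·2 − 2²) + ((-2)·2 − (-1)²) = 3 + (-8) + (-5) = -10.
det M (expand along row 1) = (-2)·(-5) − (-1)·0 + 2·5 = 20.
Characteristic polynomial: λ³ + 2λ² − 10λ − 20 = 0.
Substitute λ = y + (tr M)/3 = y − 0.666667 to remove the quadratic term: y³ + p·y + q = 0 with p = s − (tr M)²/3 = -11.333333 and q = −2(tr M)³/27 + (tr M)·s/3 − det M = -12.740741.
Three real roots ⇒ use the trigonometric (Viète) form: r = 2√(−p/3) = 3.887301, φ = arccos(3q/(p·r)) = arccos(0.867581) = 0.520479 rad.
y_k = r·cos(φ/3 − 2πk/3) for k = 0, 1, 2 gives y = 3.828944, -1.333333, -2.495611.
λ_k = y_k − 0.666667 gives λ = 3.1623, -2.0000, -3.1623 (check: the sum is -2.0000 = tr M).

Hence λ_max = 3.1623 and λ_min = -3.1623.


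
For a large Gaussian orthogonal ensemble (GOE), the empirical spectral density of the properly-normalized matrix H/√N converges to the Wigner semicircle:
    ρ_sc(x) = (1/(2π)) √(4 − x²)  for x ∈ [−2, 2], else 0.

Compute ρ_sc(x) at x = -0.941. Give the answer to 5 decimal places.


ρ_sc(x) = (1/(2π)) √(4 − x²). With x = -0.941:
  4 − x² = 4 − (-0.941)² = 4 − 0.885481 = 3.114519.
  √(4 − x²) = 1.764800.
  1/(2π) = 0.159155.
  ρ_sc(-0.941) = 0.159155 · 1.764800 = 0.280877.

Rounded to 5 decimal places: ρ_sc(-0.941) ≈ 0.28088.


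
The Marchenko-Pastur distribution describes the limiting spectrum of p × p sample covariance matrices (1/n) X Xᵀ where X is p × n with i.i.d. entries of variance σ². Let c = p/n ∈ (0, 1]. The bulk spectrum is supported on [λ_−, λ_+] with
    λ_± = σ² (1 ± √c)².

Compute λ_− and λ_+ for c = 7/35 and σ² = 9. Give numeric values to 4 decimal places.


c = 7/35 = 0.200000; √c = 0.447214.
λ_− = σ² (1 − √c)² = 9 · (1 − 0.447214)² = 9 · (0.552786)² = 2.750155.
λ_+ = σ² (1 + √c)² = 9 · (1 + 0.447214)² = 9 · (1.447214)² = 18.849845.

Rounded to 4 decimal places: λ_− ≈ 2.7502, λ_+ ≈ 18.8498.


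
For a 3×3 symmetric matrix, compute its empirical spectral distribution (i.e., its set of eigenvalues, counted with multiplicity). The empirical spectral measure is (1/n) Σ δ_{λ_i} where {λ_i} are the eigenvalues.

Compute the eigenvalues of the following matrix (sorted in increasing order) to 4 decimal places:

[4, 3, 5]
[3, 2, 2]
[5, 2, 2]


Since M is real symmetric, all three eigenvalues are real; they are the roots of det(λI − M) = λ³ − (tr M) λ² + s λ − det M, where s is the sum of the principal 2×2 minors.
tr M = 4 + 2 + 2 = 8.
s = (4·2 − 3²) + (4·2 − 5²) + (2·2 − 2²) = -1 + (-17) + 0 = -18.
det M (expand along row 1) = 4·0 − 3·(-4) + 5·(-4) = -8.
Characteristic polynomial: λ³ − 8λ² − 18λ + 8 = 0.
Substitute λ = y + (tr M)/3 = y + 2.666667 to remove the quadratic term: y³ + p·y + q = 0 with p = s − (tr M)²/3 = -39.333333 and q = −2(tr M)³/27 + (tr M)·s/3 − det M = -77.925926.
Three real roots ⇒ use the trigonometric (Viète) form: r = 2√(−p/3) = 7.241854, φ = arccos(3q/(p·r)) = arccos(0.820716) = 0.608134 rad.
y_k = r·cos(φ/3 − 2πk/3) for k = 0, 1, 2 gives y = 7.093572, -2.284145, -4.809427.
λ_k = y_k + 2.666667 gives λ = 9.7602, 0.3825, -2.1428 (check: the sum is 8.0000 = tr M).

Eigenvalues sorted in increasing order: [-2.1428, 0.3825, 9.7602].


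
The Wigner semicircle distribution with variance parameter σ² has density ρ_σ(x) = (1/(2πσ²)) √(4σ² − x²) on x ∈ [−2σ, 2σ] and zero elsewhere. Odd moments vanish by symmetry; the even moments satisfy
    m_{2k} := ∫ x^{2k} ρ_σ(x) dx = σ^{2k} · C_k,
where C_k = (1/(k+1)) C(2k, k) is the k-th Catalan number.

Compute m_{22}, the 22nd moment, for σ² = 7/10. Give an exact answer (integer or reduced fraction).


By the scaled semicircle moment identity, m_{2k} = σ^{2k} · C_k with k = 11.
C_11 = (1/(k+1)) · C(2k, k) = (1/12) · C(22, 11) = (1/12) · 705432 = 58786.
σ^{2k} = (σ²)^k = (7/10)^11 = 1977326743/100000000000.

Therefore m_{22} = σ^{22} · C_11 = (1977326743/100000000000) · 58786 = 58119564956999/50000000000.


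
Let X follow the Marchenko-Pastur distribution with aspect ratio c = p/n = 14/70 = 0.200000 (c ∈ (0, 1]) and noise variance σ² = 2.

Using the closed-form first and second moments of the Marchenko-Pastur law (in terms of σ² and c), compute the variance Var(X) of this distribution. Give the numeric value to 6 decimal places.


Recall the MP moments m_1 = E[X] = σ² and m_2 = E[X²] = σ⁴ (1 + c).
m_1 = E[X] = σ² = 2, so m_1² = 4.
m_2 = E[X²] = σ⁴ (1 + c) = 4 · (1 + 0.200000) = 4 · 1.200000 = 4.800000.
(Note m_2 − m_1² simplifies to c · σ⁴ = 0.200000 · 4.)

Var(X) = m_2 − m_1² = 4.800000 − 4 = 0.800000.


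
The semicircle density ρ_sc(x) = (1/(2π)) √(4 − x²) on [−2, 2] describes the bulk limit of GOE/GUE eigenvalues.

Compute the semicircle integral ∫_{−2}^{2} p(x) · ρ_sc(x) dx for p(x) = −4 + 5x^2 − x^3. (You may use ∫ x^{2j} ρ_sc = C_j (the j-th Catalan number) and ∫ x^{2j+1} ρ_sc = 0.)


Write p(x) = Σ a_i x^i, split into monomials and integrate each against ρ_sc separately.
Using ∫ x^{2j} ρ_sc = C_j = (1/(j+1)) C(2j, j) (Catalan numbers) and ∫ x^{2j+1} ρ_sc = 0 (odd monomials vanish by symmetry):
  i = 0 (even): a_0 · C_{0} = -4 · 1 = -4
  i = 2 (even): a_2 · C_{1} = 5 · 1 = 5
  i = 3 (odd): ∫ x^3 ρ_sc = 0 (vanishes)

Summing the contributions: ∫_{−2}^{2} p(x) ρ_sc(x) dx = (-4) + 5 = 1.


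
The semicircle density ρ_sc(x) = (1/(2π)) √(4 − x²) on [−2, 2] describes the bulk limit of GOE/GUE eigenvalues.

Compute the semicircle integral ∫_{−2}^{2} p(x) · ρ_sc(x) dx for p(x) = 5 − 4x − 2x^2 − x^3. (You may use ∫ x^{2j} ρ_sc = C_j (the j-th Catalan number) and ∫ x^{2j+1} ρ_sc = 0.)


Write p(x) = Σ a_i x^i, split into monomials and integrate each against ρ_sc separately.
Using ∫ x^{2j} ρ_sc = C_j = (1/(j+1)) C(2j, j) (Catalan numbers) and ∫ x^{2j+1} ρ_sc = 0 (odd monomials vanish by symmetry):
  i = 0 (even): a_0 · C_{0} = 5 · 1 = 5
  i = 1 (odd): ∫ x^1 ρ_sc = 0 (vanishes)
  i = 2 (even): a_2 · C_{1} = -2 · 1 = -2
  i = 3 (odd): ∫ x^3 ρ_sc = 0 (vanishes)

Summing the contributions: ∫_{−2}^{2} p(x) ρ_sc(x) dx = 5 + (-2) = 3.


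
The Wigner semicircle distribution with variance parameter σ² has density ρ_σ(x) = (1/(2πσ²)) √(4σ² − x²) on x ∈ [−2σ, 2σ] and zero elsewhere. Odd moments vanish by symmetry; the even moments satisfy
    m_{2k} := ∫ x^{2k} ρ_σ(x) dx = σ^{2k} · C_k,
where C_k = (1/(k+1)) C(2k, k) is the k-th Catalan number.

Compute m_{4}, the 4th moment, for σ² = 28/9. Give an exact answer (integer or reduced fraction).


By the scaled semicircle moment identity, m_{2k} = σ^{2k} · C_k with k = 2.
C_2 = (1/(k+1)) · C(2k, k) = (1/3) · C(4, 2) = (1/3) · 6 = 2.
σ^{2k} = (σ²)^k = (28/9)^2 = 784/81.

Therefore m_{4} = σ^{4} · C_2 = (784/81) · 2 = 1568/81.


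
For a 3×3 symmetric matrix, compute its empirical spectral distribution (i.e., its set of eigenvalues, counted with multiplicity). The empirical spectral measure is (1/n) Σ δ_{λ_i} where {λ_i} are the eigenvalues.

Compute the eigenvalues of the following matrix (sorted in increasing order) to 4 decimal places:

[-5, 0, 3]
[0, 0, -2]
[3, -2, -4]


Since M is real symmetric, all three eigenvalues are real; they are the roots of det(λI − M) = λ³ − (tr M) λ² + s λ − det M, where s is the sum of the principal 2×2 minors.
tr M = -5 + 0 + (-4) = -9.
s = ((-5)·0 − 0²) + ((-5)·(-4) − 3²) + (0·(-4) − (-2)²) = 0 + 11 + (-4) = 7.
det M (expand along row 1) = (-5)·(-4) − 0·6 + 3·0 = 20.
Characteristic polynomial: λ³ + 9λ² + 7λ − 20 = 0.
Substitute λ = y + (tr M)/3 = y − 3.000000 to remove the quadratic term: y³ + p·y + q = 0 with p = s − (tr M)²/3 = -20.000000 and q = −2(tr M)³/27 + (tr M)·s/3 − det M = 13.000000.
Three real roots ⇒ use the trigonometric (Viète) form: r = 2√(−p/3) = 5.163978, φ = arccos(3q/(p·r)) = arccos(-0.377616) = 1.958017 rad.
y_k = r·cos(φ/3 − 2πk/3) for k = 0, 1, 2 gives y = 4.102593, 0.664683, -4.767276.
λ_k = y_k − 3.000000 gives λ = 1.1026, -2.3353, -7.7673 (check: the sum is -9.0000 = tr M).

Eigenvalues sorted in increasing order: [-7.7673, -2.3353, 1.1026].


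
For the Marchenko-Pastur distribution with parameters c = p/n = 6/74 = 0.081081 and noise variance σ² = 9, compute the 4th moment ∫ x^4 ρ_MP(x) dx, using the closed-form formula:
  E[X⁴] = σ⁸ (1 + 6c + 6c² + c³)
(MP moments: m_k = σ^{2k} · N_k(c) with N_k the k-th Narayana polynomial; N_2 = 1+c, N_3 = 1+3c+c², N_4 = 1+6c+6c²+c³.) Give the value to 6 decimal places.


E[X⁴] = σ⁸ (1 + 6c + 6c² + c³) (fourth MP moment). With σ² = 9 (so σ⁸ = 6561) and c = 6/74 = 0.081081: E[X⁴] = 6561 · (1 + 6·0.081081 + 6·(0.081081)² + (0.081081)³) = 6561 · 1.526464.

So E[X^4] = 10015.132766.


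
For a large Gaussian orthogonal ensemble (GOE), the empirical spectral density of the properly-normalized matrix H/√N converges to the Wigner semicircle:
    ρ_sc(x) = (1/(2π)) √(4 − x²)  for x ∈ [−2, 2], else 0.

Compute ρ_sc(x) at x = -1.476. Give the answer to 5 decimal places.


ρ_sc(x) = (1/(2π)) √(4 − x²). With x = -1.476:
  4 − x² = 4 − (-1.476)² = 4 − 2.178576 = 1.821424.
  √(4 − x²) = 1.349601.
  1/(2π) = 0.159155.
  ρ_sc(-1.476) = 0.159155 · 1.349601 = 0.214796.

Rounded to 5 decimal places: ρ_sc(-1.476) ≈ 0.21480.


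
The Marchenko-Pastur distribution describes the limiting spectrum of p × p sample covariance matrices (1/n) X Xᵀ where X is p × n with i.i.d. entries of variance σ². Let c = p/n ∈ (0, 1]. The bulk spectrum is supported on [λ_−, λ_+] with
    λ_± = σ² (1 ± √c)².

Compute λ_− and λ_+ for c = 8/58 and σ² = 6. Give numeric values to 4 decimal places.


c = 8/58 = 0.137931; √c = 0.371391.
λ_− = σ² (1 − √c)² = 6 · (1 − 0.371391)² = 6 · (0.628609)² = 2.370898.
λ_+ = σ² (1 + √c)² = 6 · (1 + 0.371391)² = 6 · (1.371391)² = 11.284274.

Rounded to 4 decimal places: λ_− ≈ 2.3709, λ_+ ≈ 11.2843.


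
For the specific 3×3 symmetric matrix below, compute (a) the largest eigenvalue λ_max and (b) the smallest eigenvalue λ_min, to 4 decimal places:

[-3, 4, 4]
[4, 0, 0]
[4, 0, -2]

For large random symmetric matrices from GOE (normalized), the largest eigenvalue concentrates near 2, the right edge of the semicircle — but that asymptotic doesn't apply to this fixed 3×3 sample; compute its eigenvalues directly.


Since M is real symmetric, all three eigenvalues are real; they are the roots of det(λI − M) = λ³ − (tr M) λ² + s λ − det M, where s is the sum of the principal 2×2 minors.
tr M = -3 + 0 + (-2) = -5.
s = ((-3)·0 − 4²) + ((-3)·(-2) − 4²) + (0·(-2) − 0²) = -16 + (-10) + 0 = -26.
det M (expand along row 1) = (-3)·0 − 4·(-8) + 4·0 = 32.
Characteristic polynomial: λ³ + 5λ² − 26λ − 32 = 0.
Substitute λ = y + (tr M)/3 = y − 1.666667 to remove the quadratic term: y³ + p·y + q = 0 with p = s − (tr M)²/3 = -34.333333 and q = −2(tr M)³/27 + (tr M)·s/3 − det M = 20.592593.
Three real roots ⇒ use the trigonometric (Viète) form: r = 2√(−p/3) = 6.765928, φ = arccos(3q/(p·r)) = arccos(-0.265943) = 1.839979 rad.
y_k = r·cos(φ/3 − 2πk/3) for k = 0, 1, 2 gives y = 5.532756, 0.606275, -6.139031.
λ_k = y_k − 1.666667 gives λ = 3.8661, -1.0604, -7.8057 (check: the sum is -5.0000 = tr M).

Hence λ_max = 3.8661 and λ_min = -7.8057.


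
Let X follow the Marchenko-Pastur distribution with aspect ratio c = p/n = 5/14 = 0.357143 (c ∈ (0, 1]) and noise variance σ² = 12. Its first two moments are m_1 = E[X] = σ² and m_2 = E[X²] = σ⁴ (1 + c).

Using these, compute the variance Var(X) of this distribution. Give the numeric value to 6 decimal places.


m_1 = E[X] = σ² = 12, so m_1² = 144.
m_2 = E[X²] = σ⁴ (1 + c) = 144 · (1 + 0.357143) = 144 · 1.357143 = 195.428571.
(Note m_2 − m_1² simplifies to c · σ⁴ = 0.357143 · 144.)

Var(X) = m_2 − m_1² = 195.428571 − 144 = 51.428571.
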